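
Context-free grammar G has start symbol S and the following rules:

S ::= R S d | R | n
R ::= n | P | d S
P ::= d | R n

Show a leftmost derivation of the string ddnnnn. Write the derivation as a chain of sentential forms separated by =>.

S => R => P => Rn => Pn => Rnn => Pnn => Rnnn => dSnnn => dRnnn => ddSnnn => ddnnnn

S => R   [S ::= R]
R => P   [R ::= P]
P => Rn   [P ::= R n]
Rn => Pn   [R ::= P]
Pn => Rnn   [P ::= R n]
Rnn => Pnn   [R ::= P]
Pnn => Rnnn   [P ::= R n]
Rnnn => dSnnn   [R ::= d S]
dSnnn => dRnnn   [S ::= R]
dRnnn => ddSnnn   [R ::= d S]
ddSnnn => ddnnnn   [S ::= n]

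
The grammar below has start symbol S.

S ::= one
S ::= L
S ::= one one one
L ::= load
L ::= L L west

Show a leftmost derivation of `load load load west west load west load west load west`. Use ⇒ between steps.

S ⇒ L   [S ::= L]
L ⇒ L L west   [L ::= L L west]
L L west ⇒ L L west L west   [L ::= L L west]
L L west L west ⇒ L L west L west L west   [L ::= L L west]
L L west L west L west ⇒ L L west L west L west L west   [L ::= L L west]
L L west L west L west L west ⇒ load L west L west L west L west   [L ::= load]
load L west L west L west L west ⇒ load L L west west L west L west L west   [L ::= L L west]
load L L west west L west L west L west ⇒ load load L west west L west L west L west   [L ::= load]
load load L west west L west L west L west ⇒ load load load west west L west L west L west   [L ::= load]
load load load west west L west L west L west ⇒ load load load west west load west L west L west   [L ::= load]
load load load west west load west L west L west ⇒ load load load west west load west load west L west   [L ::= load]
load load load west west load west load west L west ⇒ load load load west west load west load west load west   [L ::= load]

S ⇒ L ⇒ L L west ⇒ L L west L west ⇒ L L west L west L west ⇒ L L west L west L west L west ⇒ load L west L west L west L west ⇒ load L L west west L west L west L west ⇒ load load L west west L west L west L west ⇒ load load load west west L west L west L west ⇒ load load load west west load west L west L west ⇒ load load load west west load west load west L west ⇒ load load load west west load west load west load west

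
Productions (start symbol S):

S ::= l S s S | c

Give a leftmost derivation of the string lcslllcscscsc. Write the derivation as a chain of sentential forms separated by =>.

S => lSsS => lcsS => lcslSsS => lcsllSsSsS => lcslllSsSsSsS => lcslllcsSsSsS => lcslllcscsSsS => lcslllcscscsS => lcslllcscscsc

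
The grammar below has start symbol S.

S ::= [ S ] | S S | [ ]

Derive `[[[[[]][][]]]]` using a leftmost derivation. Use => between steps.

S => [S] => [[S]] => [[[S]]] => [[[SS]]] => [[[SSS]]] => [[[[S]SS]]] => [[[[[]]SS]]] => [[[[[]][]S]]] => [[[[[]][][]]]]

S => [S]   [S ::= [ S ]]
[S] => [[S]]   [S ::= [ S ]]
[[S]] => [[[S]]]   [S ::= [ S ]]
[[[S]]] => [[[SS]]]   [S ::= S S]
[[[SS]]] => [[[SSS]]]   [S ::= S S]
[[[SSS]]] => [[[[S]SS]]]   [S ::= [ S ]]
[[[[S]SS]]] => [[[[[]]SS]]]   [S ::= [ ]]
[[[[[]]SS]]] => [[[[[]][]S]]]   [S ::= [ ]]
[[[[[]][]S]]] => [[[[[]][][]]]]   [S ::= [ ]]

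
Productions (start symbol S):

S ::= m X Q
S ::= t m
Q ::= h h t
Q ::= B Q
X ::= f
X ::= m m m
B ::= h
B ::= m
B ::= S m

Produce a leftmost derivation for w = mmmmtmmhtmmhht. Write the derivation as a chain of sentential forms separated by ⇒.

S ⇒ mXQ ⇒ mmmmQ ⇒ mmmmBQ ⇒ mmmmSmQ ⇒ mmmmtmmQ ⇒ mmmmtmmBQ ⇒ mmmmtmmhQ ⇒ mmmmtmmhBQ ⇒ mmmmtmmhSmQ ⇒ mmmmtmmhtmmQ ⇒ mmmmtmmhtmmhht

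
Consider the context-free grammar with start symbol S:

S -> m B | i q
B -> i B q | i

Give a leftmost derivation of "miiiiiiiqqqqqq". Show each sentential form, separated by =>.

S => mB => miBq => miiBqq => miiiBqqq => miiiiBqqqq => miiiiiBqqqqq => miiiiiiBqqqqqq => miiiiiiiqqqqqq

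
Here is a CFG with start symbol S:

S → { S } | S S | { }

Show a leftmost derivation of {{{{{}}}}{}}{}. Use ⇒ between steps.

S ⇒ SS ⇒ {S}S ⇒ {SS}S ⇒ {{S}S}S ⇒ {{{S}}S}S ⇒ {{{{S}}}S}S ⇒ {{{{{}}}}S}S ⇒ {{{{{}}}}{}}S ⇒ {{{{{}}}}{}}{}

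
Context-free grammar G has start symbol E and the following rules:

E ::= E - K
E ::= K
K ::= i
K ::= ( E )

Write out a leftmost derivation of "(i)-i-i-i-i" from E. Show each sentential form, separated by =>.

E=>E-K=>E-K-K=>E-K-K-K=>E-K-K-K-K=>K-K-K-K-K=>(E)-K-K-K-K=>(K)-K-K-K-K=>(i)-K-K-K-K=>(i)-i-K-K-K=>(i)-i-i-K-K=>(i)-i-i-i-K=>(i)-i-i-i-i

E => E-K   [E ::= E - K]
E-K => E-K-K   [E ::= E - K]
E-K-K => E-K-K-K   [E ::= E - K]
E-K-K-K => E-K-K-K-K   [E ::= E - K]
E-K-K-K-K => K-K-K-K-K   [E ::= K]
K-K-K-K-K => (E)-K-K-K-K   [K ::= ( E )]
(E)-K-K-K-K => (K)-K-K-K-K   [E ::= K]
(K)-K-K-K-K => (i)-K-K-K-K   [K ::= i]
(i)-K-K-K-K => (i)-i-K-K-K   [K ::= i]
(i)-i-K-K-K => (i)-i-i-K-K   [K ::= i]
(i)-i-i-K-K => (i)-i-i-i-K   [K ::= i]
(i)-i-i-i-K => (i)-i-i-i-i   [K ::= i]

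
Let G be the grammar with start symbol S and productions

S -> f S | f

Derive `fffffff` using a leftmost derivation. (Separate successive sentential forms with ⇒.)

S ⇒ fS   [S -> f S]
fS ⇒ ffS   [S -> f S]
ffS ⇒ fffS   [S -> f S]
fffS ⇒ ffffS   [S -> f S]
ffffS ⇒ fffffS   [S -> f S]
fffffS ⇒ ffffffS   [S -> f S]
ffffffS ⇒ fffffff   [S -> f]

S ⇒ fS ⇒ ffS ⇒ fffS ⇒ ffffS ⇒ fffffS ⇒ ffffffS ⇒ fffffff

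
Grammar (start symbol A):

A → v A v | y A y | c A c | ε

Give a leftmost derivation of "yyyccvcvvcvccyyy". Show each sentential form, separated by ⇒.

A ⇒ yAy ⇒ yyAyy ⇒ yyyAyyy ⇒ yyycAcyyy ⇒ yyyccAccyyy ⇒ yyyccvAvccyyy ⇒ yyyccvcAcvccyyy ⇒ yyyccvcvAvcvccyyy ⇒ yyyccvcvvcvccyyy

A ⇒ yAy   [A → y A y]
yAy ⇒ yyAyy   [A → y A y]
yyAyy ⇒ yyyAyyy   [A → y A y]
yyyAyyy ⇒ yyycAcyyy   [A → c A c]
yyycAcyyy ⇒ yyyccAccyyy   [A → c A c]
yyyccAccyyy ⇒ yyyccvAvccyyy   [A → v A v]
yyyccvAvccyyy ⇒ yyyccvcAcvccyyy   [A → c A c]
yyyccvcAcvccyyy ⇒ yyyccvcvAvcvccyyy   [A → v A v]
yyyccvcvAvcvccyyy ⇒ yyyccvcvvcvccyyy   [A → ε]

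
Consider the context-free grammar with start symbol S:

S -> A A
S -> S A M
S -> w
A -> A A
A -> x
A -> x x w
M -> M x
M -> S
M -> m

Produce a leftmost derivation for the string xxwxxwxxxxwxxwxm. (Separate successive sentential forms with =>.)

S => SAM   [S -> S A M]
SAM => AAAM   [S -> A A]
AAAM => xxwAAM   [A -> x x w]
xxwAAM => xxwAAAM   [A -> A A]
xxwAAAM => xxwAAAAM   [A -> A A]
xxwAAAAM => xxwAAAAAM   [A -> A A]
xxwAAAAAM => xxwAAAAAAM   [A -> A A]
xxwAAAAAAM => xxwxxwAAAAAM   [A -> x x w]
xxwxxwAAAAAM => xxwxxwxAAAAM   [A -> x]
xxwxxwxAAAAM => xxwxxwxxAAAM   [A -> x]
xxwxxwxxAAAM => xxwxxwxxxxwAAM   [A -> x x w]
xxwxxwxxxxwAAM => xxwxxwxxxxwxxwAM   [A -> x x w]
xxwxxwxxxxwxxwAM => xxwxxwxxxxwxxwxM   [A -> x]
xxwxxwxxxxwxxwxM => xxwxxwxxxxwxxwxm   [M -> m]

S => SAM => AAAM => xxwAAM => xxwAAAM => xxwAAAAM => xxwAAAAAM => xxwAAAAAAM => xxwxxwAAAAAM => xxwxxwxAAAAM => xxwxxwxxAAAM => xxwxxwxxxxwAAM => xxwxxwxxxxwxxwAM => xxwxxwxxxxwxxwxM => xxwxxwxxxxwxxwxm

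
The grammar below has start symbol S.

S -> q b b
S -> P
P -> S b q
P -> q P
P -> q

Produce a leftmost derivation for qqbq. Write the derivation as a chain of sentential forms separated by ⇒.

S⇒P⇒qP⇒qSbq⇒qPbq⇒qqbq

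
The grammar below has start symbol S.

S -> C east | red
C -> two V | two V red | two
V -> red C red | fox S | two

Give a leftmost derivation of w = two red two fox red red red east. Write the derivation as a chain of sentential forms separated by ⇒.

S ⇒ C east ⇒ two V red east ⇒ two red C red red east ⇒ two red two V red red east ⇒ two red two fox S red red east ⇒ two red two fox red red red east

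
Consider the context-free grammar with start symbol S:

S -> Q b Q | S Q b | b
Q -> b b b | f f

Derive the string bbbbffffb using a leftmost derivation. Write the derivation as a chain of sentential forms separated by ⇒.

S ⇒ SQb ⇒ QbQQb ⇒ bbbbQQb ⇒ bbbbffQb ⇒ bbbbffffb

S ⇒ SQb   [S -> S Q b]
SQb ⇒ QbQQb   [S -> Q b Q]
QbQQb ⇒ bbbbQQb   [Q -> b b b]
bbbbQQb ⇒ bbbbffQb   [Q -> f f]
bbbbffQb ⇒ bbbbffffb   [Q -> f f]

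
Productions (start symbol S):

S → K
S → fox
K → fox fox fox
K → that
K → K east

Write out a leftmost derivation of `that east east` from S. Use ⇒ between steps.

S ⇒ K   [S → K]
K ⇒ K east   [K → K east]
K east ⇒ K east east   [K → K east]
K east east ⇒ that east east   [K → that]

S ⇒ K ⇒ K east ⇒ K east east ⇒ that east east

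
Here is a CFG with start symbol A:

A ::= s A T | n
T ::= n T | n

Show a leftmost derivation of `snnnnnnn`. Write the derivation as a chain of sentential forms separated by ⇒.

A ⇒ sAT ⇒ snT ⇒ snnT ⇒ snnnT ⇒ snnnnT ⇒ snnnnnT ⇒ snnnnnnT ⇒ snnnnnnn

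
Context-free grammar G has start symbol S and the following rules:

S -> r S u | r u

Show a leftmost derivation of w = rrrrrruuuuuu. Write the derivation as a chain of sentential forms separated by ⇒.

S ⇒ rSu ⇒ rrSuu ⇒ rrrSuuu ⇒ rrrrSuuuu ⇒ rrrrrSuuuuu ⇒ rrrrrruuuuuu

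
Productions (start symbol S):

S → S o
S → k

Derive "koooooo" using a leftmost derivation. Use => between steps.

S => So => Soo => Sooo => Soooo => Sooooo => Soooooo => koooooo

S => So   [S → S o]
So => Soo   [S → S o]
Soo => Sooo   [S → S o]
Sooo => Soooo   [S → S o]
Soooo => Sooooo   [S → S o]
Sooooo => Soooooo   [S → S o]
Soooooo => koooooo   [S → k]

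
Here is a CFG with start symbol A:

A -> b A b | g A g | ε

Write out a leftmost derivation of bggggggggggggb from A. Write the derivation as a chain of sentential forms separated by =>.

A=>bAb=>bgAgb=>bggAggb=>bgggAgggb=>bggggAggggb=>bgggggAgggggb=>bggggggAggggggb=>bggggggggggggb

A => bAb   [A -> b A b]
bAb => bgAgb   [A -> g A g]
bgAgb => bggAggb   [A -> g A g]
bggAggb => bgggAgggb   [A -> g A g]
bgggAgggb => bggggAggggb   [A -> g A g]
bggggAggggb => bgggggAgggggb   [A -> g A g]
bgggggAgggggb => bggggggAggggggb   [A -> g A g]
bggggggAggggggb => bggggggggggggb   [A -> ε]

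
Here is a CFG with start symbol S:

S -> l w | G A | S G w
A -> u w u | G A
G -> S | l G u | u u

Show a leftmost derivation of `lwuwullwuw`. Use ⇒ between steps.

S⇒SGw⇒GAGw⇒SAGw⇒lwAGw⇒lwuwuGw⇒lwuwulGuw⇒lwuwulSuw⇒lwuwullwuw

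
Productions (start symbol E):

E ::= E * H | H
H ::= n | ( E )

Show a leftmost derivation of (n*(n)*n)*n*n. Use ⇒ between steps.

E ⇒ E*H   [E ::= E * H]
E*H ⇒ E*H*H   [E ::= E * H]
E*H*H ⇒ H*H*H   [E ::= H]
H*H*H ⇒ (E)*H*H   [H ::= ( E )]
(E)*H*H ⇒ (E*H)*H*H   [E ::= E * H]
(E*H)*H*H ⇒ (E*H*H)*H*H   [E ::= E * H]
(E*H*H)*H*H ⇒ (H*H*H)*H*H   [E ::= H]
(H*H*H)*H*H ⇒ (n*H*H)*H*H   [H ::= n]
(n*H*H)*H*H ⇒ (n*(E)*H)*H*H   [H ::= ( E )]
(n*(E)*H)*H*H ⇒ (n*(H)*H)*H*H   [E ::= H]
(n*(H)*H)*H*H ⇒ (n*(n)*H)*H*H   [H ::= n]
(n*(n)*H)*H*H ⇒ (n*(n)*n)*H*H   [H ::= n]
(n*(n)*n)*H*H ⇒ (n*(n)*n)*n*H   [H ::= n]
(n*(n)*n)*n*H ⇒ (n*(n)*n)*n*n   [H ::= n]

E ⇒ E*H ⇒ E*H*H ⇒ H*H*H ⇒ (E)*H*H ⇒ (E*H)*H*H ⇒ (E*H*H)*H*H ⇒ (H*H*H)*H*H ⇒ (n*H*H)*H*H ⇒ (n*(E)*H)*H*H ⇒ (n*(H)*H)*H*H ⇒ (n*(n)*H)*H*H ⇒ (n*(n)*n)*H*H ⇒ (n*(n)*n)*n*H ⇒ (n*(n)*n)*n*n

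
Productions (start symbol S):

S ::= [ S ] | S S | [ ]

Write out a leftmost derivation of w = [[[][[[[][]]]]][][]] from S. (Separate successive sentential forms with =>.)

S => [S] => [SS] => [[S]S] => [[SS]S] => [[[]S]S] => [[[][S]]S] => [[[][[S]]]S] => [[[][[[S]]]]S] => [[[][[[SS]]]]S] => [[[][[[[]S]]]]S] => [[[][[[[][]]]]]S] => [[[][[[[][]]]]]SS] => [[[][[[[][]]]]][]S] => [[[][[[[][]]]]][][]]

S => [S]   [S ::= [ S ]]
[S] => [SS]   [S ::= S S]
[SS] => [[S]S]   [S ::= [ S ]]
[[S]S] => [[SS]S]   [S ::= S S]
[[SS]S] => [[[]S]S]   [S ::= [ ]]
[[[]S]S] => [[[][S]]S]   [S ::= [ S ]]
[[[][S]]S] => [[[][[S]]]S]   [S ::= [ S ]]
[[[][[S]]]S] => [[[][[[S]]]]S]   [S ::= [ S ]]
[[[][[[S]]]]S] => [[[][[[SS]]]]S]   [S ::= S S]
[[[][[[SS]]]]S] => [[[][[[[]S]]]]S]   [S ::= [ ]]
[[[][[[[]S]]]]S] => [[[][[[[][]]]]]S]   [S ::= [ ]]
[[[][[[[][]]]]]S] => [[[][[[[][]]]]]SS]   [S ::= S S]
[[[][[[[][]]]]]SS] => [[[][[[[][]]]]][]S]   [S ::= [ ]]
[[[][[[[][]]]]][]S] => [[[][[[[][]]]]][][]]   [S ::= [ ]]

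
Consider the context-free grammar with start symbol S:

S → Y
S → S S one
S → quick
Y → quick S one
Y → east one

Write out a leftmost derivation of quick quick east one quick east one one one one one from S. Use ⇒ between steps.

S ⇒ S S one   [S → S S one]
S S one ⇒ quick S one   [S → quick]
quick S one ⇒ quick Y one   [S → Y]
quick Y one ⇒ quick quick S one one   [Y → quick S one]
quick quick S one one ⇒ quick quick S S one one one   [S → S S one]
quick quick S S one one one ⇒ quick quick Y S one one one   [S → Y]
quick quick Y S one one one ⇒ quick quick east one S one one one   [Y → east one]
quick quick east one S one one one ⇒ quick quick east one Y one one one   [S → Y]
quick quick east one Y one one one ⇒ quick quick east one quick S one one one one   [Y → quick S one]
quick quick east one quick S one one one one ⇒ quick quick east one quick Y one one one one   [S → Y]
quick quick east one quick Y one one one one ⇒ quick quick east one quick east one one one one one   [Y → east one]

S ⇒ S S one ⇒ quick S one ⇒ quick Y one ⇒ quick quick S one one ⇒ quick quick S S one one one ⇒ quick quick Y S one one one ⇒ quick quick east one S one one one ⇒ quick quick east one Y one one one ⇒ quick quick east one quick S one one one one ⇒ quick quick east one quick Y one one one one ⇒ quick quick east one quick east one one one one one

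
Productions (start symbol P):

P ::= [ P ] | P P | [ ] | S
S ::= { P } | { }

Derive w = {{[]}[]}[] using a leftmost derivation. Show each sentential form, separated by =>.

P=>PP=>SP=>{P}P=>{PP}P=>{SP}P=>{{P}P}P=>{{[]}P}P=>{{[]}[]}P=>{{[]}[]}[]

P => PP   [P ::= P P]
PP => SP   [P ::= S]
SP => {P}P   [S ::= { P }]
{P}P => {PP}P   [P ::= P P]
{PP}P => {SP}P   [P ::= S]
{SP}P => {{P}P}P   [S ::= { P }]
{{P}P}P => {{[]}P}P   [P ::= [ ]]
{{[]}P}P => {{[]}[]}P   [P ::= [ ]]
{{[]}[]}P => {{[]}[]}[]   [P ::= [ ]]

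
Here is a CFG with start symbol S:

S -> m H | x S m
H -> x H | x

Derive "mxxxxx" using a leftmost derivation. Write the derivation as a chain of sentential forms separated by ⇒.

S ⇒ mH   [S -> m H]
mH ⇒ mxH   [H -> x H]
mxH ⇒ mxxH   [H -> x H]
mxxH ⇒ mxxxH   [H -> x H]
mxxxH ⇒ mxxxxH   [H -> x H]
mxxxxH ⇒ mxxxxx   [H -> x]

S⇒mH⇒mxH⇒mxxH⇒mxxxH⇒mxxxxH⇒mxxxxx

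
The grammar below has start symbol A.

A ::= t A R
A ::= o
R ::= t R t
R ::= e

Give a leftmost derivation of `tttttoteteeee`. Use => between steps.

A => tAR => ttARR => tttARRR => ttttARRRR => tttttARRRRR => tttttoRRRRR => tttttotRtRRRR => tttttotetRRRR => tttttoteteRRR => tttttoteteeRR => tttttoteteeeR => tttttoteteeee

A => tAR   [A ::= t A R]
tAR => ttARR   [A ::= t A R]
ttARR => tttARRR   [A ::= t A R]
tttARRR => ttttARRRR   [A ::= t A R]
ttttARRRR => tttttARRRRR   [A ::= t A R]
tttttARRRRR => tttttoRRRRR   [A ::= o]
tttttoRRRRR => tttttotRtRRRR   [R ::= t R t]
tttttotRtRRRR => tttttotetRRRR   [R ::= e]
tttttotetRRRR => tttttoteteRRR   [R ::= e]
tttttoteteRRR => tttttoteteeRR   [R ::= e]
tttttoteteeRR => tttttoteteeeR   [R ::= e]
tttttoteteeeR => tttttoteteeee   [R ::= e]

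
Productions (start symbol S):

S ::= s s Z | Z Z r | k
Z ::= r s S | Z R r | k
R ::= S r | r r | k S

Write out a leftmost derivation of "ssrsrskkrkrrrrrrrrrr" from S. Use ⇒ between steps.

S⇒ssZ⇒ssZRr⇒ssZRrRr⇒ssZRrRrRr⇒ssrsSRrRrRr⇒ssrsZZrRrRrRr⇒ssrsrsSZrRrRrRr⇒ssrsrsZZrZrRrRrRr⇒ssrsrskZrZrRrRrRr⇒ssrsrskkrZrRrRrRr⇒ssrsrskkrkrRrRrRr⇒ssrsrskkrkrrrrRrRr⇒ssrsrskkrkrrrrrrrRr⇒ssrsrskkrkrrrrrrrrrr

S ⇒ ssZ   [S ::= s s Z]
ssZ ⇒ ssZRr   [Z ::= Z R r]
ssZRr ⇒ ssZRrRr   [Z ::= Z R r]
ssZRrRr ⇒ ssZRrRrRr   [Z ::= Z R r]
ssZRrRrRr ⇒ ssrsSRrRrRr   [Z ::= r s S]
ssrsSRrRrRr ⇒ ssrsZZrRrRrRr   [S ::= Z Z r]
ssrsZZrRrRrRr ⇒ ssrsrsSZrRrRrRr   [Z ::= r s S]
ssrsrsSZrRrRrRr ⇒ ssrsrsZZrZrRrRrRr   [S ::= Z Z r]
ssrsrsZZrZrRrRrRr ⇒ ssrsrskZrZrRrRrRr   [Z ::= k]
ssrsrskZrZrRrRrRr ⇒ ssrsrskkrZrRrRrRr   [Z ::= k]
ssrsrskkrZrRrRrRr ⇒ ssrsrskkrkrRrRrRr   [Z ::= k]
ssrsrskkrkrRrRrRr ⇒ ssrsrskkrkrrrrRrRr   [R ::= r r]
ssrsrskkrkrrrrRrRr ⇒ ssrsrskkrkrrrrrrrRr   [R ::= r r]
ssrsrskkrkrrrrrrrRr ⇒ ssrsrskkrkrrrrrrrrrr   [R ::= r r]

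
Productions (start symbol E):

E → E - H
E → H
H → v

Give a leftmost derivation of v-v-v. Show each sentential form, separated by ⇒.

E ⇒ E-H   [E → E - H]
E-H ⇒ E-H-H   [E → E - H]
E-H-H ⇒ H-H-H   [E → H]
H-H-H ⇒ v-H-H   [H → v]
v-H-H ⇒ v-v-H   [H → v]
v-v-H ⇒ v-v-v   [H → v]

E ⇒ E-H ⇒ E-H-H ⇒ H-H-H ⇒ v-H-H ⇒ v-v-H ⇒ v-v-v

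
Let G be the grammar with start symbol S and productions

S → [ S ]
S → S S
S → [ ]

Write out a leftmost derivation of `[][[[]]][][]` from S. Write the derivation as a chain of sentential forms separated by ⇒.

S ⇒ SS ⇒ SSS ⇒ []SS ⇒ [][S]S ⇒ [][[S]]S ⇒ [][[[]]]S ⇒ [][[[]]]SS ⇒ [][[[]]][]S ⇒ [][[[]]][][]

S ⇒ SS   [S → S S]
SS ⇒ SSS   [S → S S]
SSS ⇒ []SS   [S → [ ]]
[]SS ⇒ [][S]S   [S → [ S ]]
[][S]S ⇒ [][[S]]S   [S → [ S ]]
[][[S]]S ⇒ [][[[]]]S   [S → [ ]]
[][[[]]]S ⇒ [][[[]]]SS   [S → S S]
[][[[]]]SS ⇒ [][[[]]][]S   [S → [ ]]
[][[[]]][]S ⇒ [][[[]]][][]   [S → [ ]]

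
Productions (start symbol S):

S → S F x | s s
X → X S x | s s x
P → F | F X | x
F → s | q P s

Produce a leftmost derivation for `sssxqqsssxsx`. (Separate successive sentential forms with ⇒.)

S ⇒ SFx   [S → S F x]
SFx ⇒ SFxFx   [S → S F x]
SFxFx ⇒ SFxFxFx   [S → S F x]
SFxFxFx ⇒ ssFxFxFx   [S → s s]
ssFxFxFx ⇒ sssxFxFx   [F → s]
sssxFxFx ⇒ sssxqPsxFx   [F → q P s]
sssxqPsxFx ⇒ sssxqFsxFx   [P → F]
sssxqFsxFx ⇒ sssxqqPssxFx   [F → q P s]
sssxqqPssxFx ⇒ sssxqqFssxFx   [P → F]
sssxqqFssxFx ⇒ sssxqqsssxFx   [F → s]
sssxqqsssxFx ⇒ sssxqqsssxsx   [F → s]

S ⇒ SFx ⇒ SFxFx ⇒ SFxFxFx ⇒ ssFxFxFx ⇒ sssxFxFx ⇒ sssxqPsxFx ⇒ sssxqFsxFx ⇒ sssxqqPssxFx ⇒ sssxqqFssxFx ⇒ sssxqqsssxFx ⇒ sssxqqsssxsx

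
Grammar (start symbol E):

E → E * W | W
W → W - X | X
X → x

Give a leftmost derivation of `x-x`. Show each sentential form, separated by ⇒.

E ⇒ W ⇒ W-X ⇒ X-X ⇒ x-X ⇒ x-x

E ⇒ W   [E → W]
W ⇒ W-X   [W → W - X]
W-X ⇒ X-X   [W → X]
X-X ⇒ x-X   [X → x]
x-X ⇒ x-x   [X → x]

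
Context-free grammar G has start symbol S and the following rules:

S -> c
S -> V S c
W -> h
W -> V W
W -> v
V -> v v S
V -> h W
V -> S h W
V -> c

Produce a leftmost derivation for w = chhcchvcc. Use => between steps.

S => VSc => ShWSc => VSchWSc => ShWSchWSc => chWSchWSc => chhSchWSc => chhcchWSc => chhcchvSc => chhcchvcc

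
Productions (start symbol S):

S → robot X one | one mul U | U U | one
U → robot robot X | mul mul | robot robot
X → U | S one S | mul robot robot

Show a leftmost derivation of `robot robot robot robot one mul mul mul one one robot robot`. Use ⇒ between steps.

S ⇒ U U ⇒ robot robot X U ⇒ robot robot U U ⇒ robot robot robot robot X U ⇒ robot robot robot robot S one S U ⇒ robot robot robot robot one mul U one S U ⇒ robot robot robot robot one mul mul mul one S U ⇒ robot robot robot robot one mul mul mul one one U ⇒ robot robot robot robot one mul mul mul one one robot robot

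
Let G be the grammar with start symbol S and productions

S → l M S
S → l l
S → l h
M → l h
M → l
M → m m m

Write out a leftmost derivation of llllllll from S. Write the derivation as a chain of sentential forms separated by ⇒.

S ⇒ lMS ⇒ llS ⇒ lllMS ⇒ llllS ⇒ lllllMS ⇒ llllllS ⇒ llllllll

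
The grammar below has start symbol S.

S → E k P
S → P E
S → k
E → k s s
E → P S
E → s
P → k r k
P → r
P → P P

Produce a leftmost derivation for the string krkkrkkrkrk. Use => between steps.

S => PE => PPE => PPPE => krkPPE => krkkrkPE => krkkrkkrkE => krkkrkkrkPS => krkkrkkrkrS => krkkrkkrkrk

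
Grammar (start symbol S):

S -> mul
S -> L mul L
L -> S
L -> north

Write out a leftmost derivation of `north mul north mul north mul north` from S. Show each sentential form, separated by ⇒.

S ⇒ L mul L ⇒ S mul L ⇒ L mul L mul L ⇒ S mul L mul L ⇒ L mul L mul L mul L ⇒ north mul L mul L mul L ⇒ north mul north mul L mul L ⇒ north mul north mul north mul L ⇒ north mul north mul north mul north

S ⇒ L mul L   [S -> L mul L]
L mul L ⇒ S mul L   [L -> S]
S mul L ⇒ L mul L mul L   [S -> L mul L]
L mul L mul L ⇒ S mul L mul L   [L -> S]
S mul L mul L ⇒ L mul L mul L mul L   [S -> L mul L]
L mul L mul L mul L ⇒ north mul L mul L mul L   [L -> north]
north mul L mul L mul L ⇒ north mul north mul L mul L   [L -> north]
north mul north mul L mul L ⇒ north mul north mul north mul L   [L -> north]
north mul north mul north mul L ⇒ north mul north mul north mul north   [L -> north]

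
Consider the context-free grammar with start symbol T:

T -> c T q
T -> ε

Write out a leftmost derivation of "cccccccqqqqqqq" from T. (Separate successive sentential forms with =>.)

T => cTq => ccTqq => cccTqqq => ccccTqqqq => cccccTqqqqq => ccccccTqqqqqq => cccccccTqqqqqqq => cccccccqqqqqqq

T => cTq   [T -> c T q]
cTq => ccTqq   [T -> c T q]
ccTqq => cccTqqq   [T -> c T q]
cccTqqq => ccccTqqqq   [T -> c T q]
ccccTqqqq => cccccTqqqqq   [T -> c T q]
cccccTqqqqq => ccccccTqqqqqq   [T -> c T q]
ccccccTqqqqqq => cccccccTqqqqqqq   [T -> c T q]
cccccccTqqqqqqq => cccccccqqqqqqq   [T -> ε]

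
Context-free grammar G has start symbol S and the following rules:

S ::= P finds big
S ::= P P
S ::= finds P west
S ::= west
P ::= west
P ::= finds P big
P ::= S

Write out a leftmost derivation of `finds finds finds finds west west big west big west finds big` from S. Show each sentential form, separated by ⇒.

S ⇒ P finds big ⇒ S finds big ⇒ finds P west finds big ⇒ finds finds P big west finds big ⇒ finds finds S big west finds big ⇒ finds finds P P big west finds big ⇒ finds finds finds P big P big west finds big ⇒ finds finds finds S big P big west finds big ⇒ finds finds finds finds P west big P big west finds big ⇒ finds finds finds finds west west big P big west finds big ⇒ finds finds finds finds west west big west big west finds big

S ⇒ P finds big   [S ::= P finds big]
P finds big ⇒ S finds big   [P ::= S]
S finds big ⇒ finds P west finds big   [S ::= finds P west]
finds P west finds big ⇒ finds finds P big west finds big   [P ::= finds P big]
finds finds P big west finds big ⇒ finds finds S big west finds big   [P ::= S]
finds finds S big west finds big ⇒ finds finds P P big west finds big   [S ::= P P]
finds finds P P big west finds big ⇒ finds finds finds P big P big west finds big   [P ::= finds P big]
finds finds finds P big P big west finds big ⇒ finds finds finds S big P big west finds big   [P ::= S]
finds finds finds S big P big west finds big ⇒ finds finds finds finds P west big P big west finds big   [S ::= finds P west]
finds finds finds finds P west big P big west finds big ⇒ finds finds finds finds west west big P big west finds big   [P ::= west]
finds finds finds finds west west big P big west finds big ⇒ finds finds finds finds west west big west big west finds big   [P ::= west]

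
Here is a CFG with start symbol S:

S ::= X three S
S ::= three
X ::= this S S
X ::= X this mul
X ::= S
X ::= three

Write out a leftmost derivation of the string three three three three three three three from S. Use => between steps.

S => X three S   [S ::= X three S]
X three S => S three S   [X ::= S]
S three S => X three S three S   [S ::= X three S]
X three S three S => S three S three S   [X ::= S]
S three S three S => three three S three S   [S ::= three]
three three S three S => three three three three S   [S ::= three]
three three three three S => three three three three X three S   [S ::= X three S]
three three three three X three S => three three three three three three S   [X ::= three]
three three three three three three S => three three three three three three three   [S ::= three]

S => X three S => S three S => X three S three S => S three S three S => three three S three S => three three three three S => three three three three X three S => three three three three three three S => three three three three three three three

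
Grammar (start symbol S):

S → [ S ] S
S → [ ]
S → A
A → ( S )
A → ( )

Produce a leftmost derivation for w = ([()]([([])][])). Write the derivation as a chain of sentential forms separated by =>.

S=>A=>(S)=>([S]S)=>([A]S)=>([()]S)=>([()]A)=>([()](S))=>([()]([S]S))=>([()]([A]S))=>([()]([(S)]S))=>([()]([([])]S))=>([()]([([])][]))

S => A   [S → A]
A => (S)   [A → ( S )]
(S) => ([S]S)   [S → [ S ] S]
([S]S) => ([A]S)   [S → A]
([A]S) => ([()]S)   [A → ( )]
([()]S) => ([()]A)   [S → A]
([()]A) => ([()](S))   [A → ( S )]
([()](S)) => ([()]([S]S))   [S → [ S ] S]
([()]([S]S)) => ([()]([A]S))   [S → A]
([()]([A]S)) => ([()]([(S)]S))   [A → ( S )]
([()]([(S)]S)) => ([()]([([])]S))   [S → [ ]]
([()]([([])]S)) => ([()]([([])][]))   [S → [ ]]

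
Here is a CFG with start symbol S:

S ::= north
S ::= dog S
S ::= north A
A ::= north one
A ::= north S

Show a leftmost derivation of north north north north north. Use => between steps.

S => north A => north north S => north north north A => north north north north S => north north north north north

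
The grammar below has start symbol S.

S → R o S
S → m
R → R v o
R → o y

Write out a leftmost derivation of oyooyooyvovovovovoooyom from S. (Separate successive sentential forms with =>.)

S => RoS   [S → R o S]
RoS => oyoS   [R → o y]
oyoS => oyoRoS   [S → R o S]
oyoRoS => oyooyoS   [R → o y]
oyooyoS => oyooyoRoS   [S → R o S]
oyooyoRoS => oyooyoRvooS   [R → R v o]
oyooyoRvooS => oyooyoRvovooS   [R → R v o]
oyooyoRvovooS => oyooyoRvovovooS   [R → R v o]
oyooyoRvovovooS => oyooyoRvovovovooS   [R → R v o]
oyooyoRvovovovooS => oyooyoRvovovovovooS   [R → R v o]
oyooyoRvovovovovooS => oyooyooyvovovovovooS   [R → o y]
oyooyooyvovovovovooS => oyooyooyvovovovovooRoS   [S → R o S]
oyooyooyvovovovovooRoS => oyooyooyvovovovovoooyoS   [R → o y]
oyooyooyvovovovovoooyoS => oyooyooyvovovovovoooyom   [S → m]

S=>RoS=>oyoS=>oyoRoS=>oyooyoS=>oyooyoRoS=>oyooyoRvooS=>oyooyoRvovooS=>oyooyoRvovovooS=>oyooyoRvovovovooS=>oyooyoRvovovovovooS=>oyooyooyvovovovovooS=>oyooyooyvovovovovooRoS=>oyooyooyvovovovovoooyoS=>oyooyooyvovovovovoooyom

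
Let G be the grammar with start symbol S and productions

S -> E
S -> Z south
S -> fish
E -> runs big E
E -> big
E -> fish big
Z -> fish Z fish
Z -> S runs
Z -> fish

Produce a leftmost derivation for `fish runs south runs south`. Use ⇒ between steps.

S ⇒ Z south   [S -> Z south]
Z south ⇒ S runs south   [Z -> S runs]
S runs south ⇒ Z south runs south   [S -> Z south]
Z south runs south ⇒ S runs south runs south   [Z -> S runs]
S runs south runs south ⇒ fish runs south runs south   [S -> fish]

S ⇒ Z south ⇒ S runs south ⇒ Z south runs south ⇒ S runs south runs south ⇒ fish runs south runs south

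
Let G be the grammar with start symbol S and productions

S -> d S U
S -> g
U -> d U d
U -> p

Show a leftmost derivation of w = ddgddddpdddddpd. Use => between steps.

S => dSU   [S -> d S U]
dSU => ddSUU   [S -> d S U]
ddSUU => ddgUU   [S -> g]
ddgUU => ddgdUdU   [U -> d U d]
ddgdUdU => ddgddUddU   [U -> d U d]
ddgddUddU => ddgdddUdddU   [U -> d U d]
ddgdddUdddU => ddgddddUddddU   [U -> d U d]
ddgddddUddddU => ddgddddpddddU   [U -> p]
ddgddddpddddU => ddgddddpdddddUd   [U -> d U d]
ddgddddpdddddUd => ddgddddpdddddpd   [U -> p]

S => dSU => ddSUU => ddgUU => ddgdUdU => ddgddUddU => ddgdddUdddU => ddgddddUddddU => ddgddddpddddU => ddgddddpdddddUd => ddgddddpdddddpd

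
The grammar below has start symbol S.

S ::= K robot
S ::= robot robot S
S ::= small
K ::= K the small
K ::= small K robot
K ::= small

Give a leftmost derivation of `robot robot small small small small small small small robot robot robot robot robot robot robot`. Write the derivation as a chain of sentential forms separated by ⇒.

S ⇒ robot robot S ⇒ robot robot K robot ⇒ robot robot small K robot robot ⇒ robot robot small small K robot robot robot ⇒ robot robot small small small K robot robot robot robot ⇒ robot robot small small small small K robot robot robot robot robot ⇒ robot robot small small small small small K robot robot robot robot robot robot ⇒ robot robot small small small small small small K robot robot robot robot robot robot robot ⇒ robot robot small small small small small small small robot robot robot robot robot robot robot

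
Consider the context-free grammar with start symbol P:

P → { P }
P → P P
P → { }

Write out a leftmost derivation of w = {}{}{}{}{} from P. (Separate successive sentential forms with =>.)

P=>PP=>PPP=>PPPP=>PPPPP=>{}PPPP=>{}{}PPP=>{}{}{}PP=>{}{}{}{}P=>{}{}{}{}{}

P => PP   [P → P P]
PP => PPP   [P → P P]
PPP => PPPP   [P → P P]
PPPP => PPPPP   [P → P P]
PPPPP => {}PPPP   [P → { }]
{}PPPP => {}{}PPP   [P → { }]
{}{}PPP => {}{}{}PP   [P → { }]
{}{}{}PP => {}{}{}{}P   [P → { }]
{}{}{}{}P => {}{}{}{}{}   [P → { }]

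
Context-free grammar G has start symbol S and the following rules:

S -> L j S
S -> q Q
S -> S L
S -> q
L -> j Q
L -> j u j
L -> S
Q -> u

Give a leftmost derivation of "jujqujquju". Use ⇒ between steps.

S⇒SL⇒LjSL⇒SjSL⇒LjSjSL⇒jQjSjSL⇒jujSjSL⇒jujqQjSL⇒jujqujSL⇒jujqujqQL⇒jujqujquL⇒jujqujqujQ⇒jujqujquju

S ⇒ SL   [S -> S L]
SL ⇒ LjSL   [S -> L j S]
LjSL ⇒ SjSL   [L -> S]
SjSL ⇒ LjSjSL   [S -> L j S]
LjSjSL ⇒ jQjSjSL   [L -> j Q]
jQjSjSL ⇒ jujSjSL   [Q -> u]
jujSjSL ⇒ jujqQjSL   [S -> q Q]
jujqQjSL ⇒ jujqujSL   [Q -> u]
jujqujSL ⇒ jujqujqQL   [S -> q Q]
jujqujqQL ⇒ jujqujquL   [Q -> u]
jujqujquL ⇒ jujqujqujQ   [L -> j Q]
jujqujqujQ ⇒ jujqujquju   [Q -> u]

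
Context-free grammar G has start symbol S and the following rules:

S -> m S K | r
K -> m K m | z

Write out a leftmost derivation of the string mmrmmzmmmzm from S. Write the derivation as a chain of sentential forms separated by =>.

S => mSK   [S -> m S K]
mSK => mmSKK   [S -> m S K]
mmSKK => mmrKK   [S -> r]
mmrKK => mmrmKmK   [K -> m K m]
mmrmKmK => mmrmmKmmK   [K -> m K m]
mmrmmKmmK => mmrmmzmmK   [K -> z]
mmrmmzmmK => mmrmmzmmmKm   [K -> m K m]
mmrmmzmmmKm => mmrmmzmmmzm   [K -> z]

S => mSK => mmSKK => mmrKK => mmrmKmK => mmrmmKmmK => mmrmmzmmK => mmrmmzmmmKm => mmrmmzmmmzm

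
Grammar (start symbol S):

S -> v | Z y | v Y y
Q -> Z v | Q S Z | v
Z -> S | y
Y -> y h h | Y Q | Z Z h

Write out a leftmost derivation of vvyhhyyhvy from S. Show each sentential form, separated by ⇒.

S ⇒ vYy   [S -> v Y y]
vYy ⇒ vYQy   [Y -> Y Q]
vYQy ⇒ vZZhQy   [Y -> Z Z h]
vZZhQy ⇒ vSZhQy   [Z -> S]
vSZhQy ⇒ vvYyZhQy   [S -> v Y y]
vvYyZhQy ⇒ vvyhhyZhQy   [Y -> y h h]
vvyhhyZhQy ⇒ vvyhhyyhQy   [Z -> y]
vvyhhyyhQy ⇒ vvyhhyyhvy   [Q -> v]

S⇒vYy⇒vYQy⇒vZZhQy⇒vSZhQy⇒vvYyZhQy⇒vvyhhyZhQy⇒vvyhhyyhQy⇒vvyhhyyhvy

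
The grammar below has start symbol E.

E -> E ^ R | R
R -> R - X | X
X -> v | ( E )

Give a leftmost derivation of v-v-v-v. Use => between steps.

E => R => R-X => R-X-X => R-X-X-X => X-X-X-X => v-X-X-X => v-v-X-X => v-v-v-X => v-v-v-v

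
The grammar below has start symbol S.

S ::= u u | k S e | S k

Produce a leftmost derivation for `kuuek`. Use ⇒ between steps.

S ⇒ Sk   [S ::= S k]
Sk ⇒ kSek   [S ::= k S e]
kSek ⇒ kuuek   [S ::= u u]

S⇒Sk⇒kSek⇒kuuek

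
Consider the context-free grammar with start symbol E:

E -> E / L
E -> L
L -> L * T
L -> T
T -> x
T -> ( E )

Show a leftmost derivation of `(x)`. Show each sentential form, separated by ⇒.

E ⇒ L   [E -> L]
L ⇒ T   [L -> T]
T ⇒ (E)   [T -> ( E )]
(E) ⇒ (L)   [E -> L]
(L) ⇒ (T)   [L -> T]
(T) ⇒ (x)   [T -> x]

E ⇒ L ⇒ T ⇒ (E) ⇒ (L) ⇒ (T) ⇒ (x)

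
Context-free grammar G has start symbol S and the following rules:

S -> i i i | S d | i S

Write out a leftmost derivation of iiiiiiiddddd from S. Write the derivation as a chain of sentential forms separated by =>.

S => Sd => iSd => iiSd => iiSdd => iiiSdd => iiiSddd => iiiiSddd => iiiiSdddd => iiiiSddddd => iiiiiiiddddd

S => Sd   [S -> S d]
Sd => iSd   [S -> i S]
iSd => iiSd   [S -> i S]
iiSd => iiSdd   [S -> S d]
iiSdd => iiiSdd   [S -> i S]
iiiSdd => iiiSddd   [S -> S d]
iiiSddd => iiiiSddd   [S -> i S]
iiiiSddd => iiiiSdddd   [S -> S d]
iiiiSdddd => iiiiSddddd   [S -> S d]
iiiiSddddd => iiiiiiiddddd   [S -> i i i]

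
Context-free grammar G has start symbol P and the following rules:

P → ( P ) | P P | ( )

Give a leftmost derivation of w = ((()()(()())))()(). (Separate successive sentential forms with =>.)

P => PP   [P → P P]
PP => PPP   [P → P P]
PPP => (P)PP   [P → ( P )]
(P)PP => ((P))PP   [P → ( P )]
((P))PP => ((PP))PP   [P → P P]
((PP))PP => ((PPP))PP   [P → P P]
((PPP))PP => ((()PP))PP   [P → ( )]
((()PP))PP => ((()()P))PP   [P → ( )]
((()()P))PP => ((()()(P)))PP   [P → ( P )]
((()()(P)))PP => ((()()(PP)))PP   [P → P P]
((()()(PP)))PP => ((()()(()P)))PP   [P → ( )]
((()()(()P)))PP => ((()()(()())))PP   [P → ( )]
((()()(()())))PP => ((()()(()())))()P   [P → ( )]
((()()(()())))()P => ((()()(()())))()()   [P → ( )]

P => PP => PPP => (P)PP => ((P))PP => ((PP))PP => ((PPP))PP => ((()PP))PP => ((()()P))PP => ((()()(P)))PP => ((()()(PP)))PP => ((()()(()P)))PP => ((()()(()())))PP => ((()()(()())))()P => ((()()(()())))()()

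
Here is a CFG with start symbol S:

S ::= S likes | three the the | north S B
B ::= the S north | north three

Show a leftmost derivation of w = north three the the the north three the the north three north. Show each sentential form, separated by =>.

S => north S B   [S ::= north S B]
north S B => north three the the B   [S ::= three the the]
north three the the B => north three the the the S north   [B ::= the S north]
north three the the the S north => north three the the the north S B north   [S ::= north S B]
north three the the the north S B north => north three the the the north three the the B north   [S ::= three the the]
north three the the the north three the the B north => north three the the the north three the the north three north   [B ::= north three]

S => north S B => north three the the B => north three the the the S north => north three the the the north S B north => north three the the the north three the the B north => north three the the the north three the the north three north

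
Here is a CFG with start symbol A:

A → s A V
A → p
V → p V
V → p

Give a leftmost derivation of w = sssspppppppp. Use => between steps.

A => sAV => ssAVV => sssAVVV => ssssAVVVV => sssspVVVV => ssssppVVVV => sssspppVVV => ssssppppVVV => sssspppppVVV => ssssppppppVV => sssspppppppV => sssspppppppp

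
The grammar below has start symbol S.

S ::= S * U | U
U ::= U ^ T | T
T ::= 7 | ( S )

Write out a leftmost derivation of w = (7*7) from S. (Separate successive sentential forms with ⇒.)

S ⇒ U ⇒ T ⇒ (S) ⇒ (S*U) ⇒ (U*U) ⇒ (T*U) ⇒ (7*U) ⇒ (7*T) ⇒ (7*7)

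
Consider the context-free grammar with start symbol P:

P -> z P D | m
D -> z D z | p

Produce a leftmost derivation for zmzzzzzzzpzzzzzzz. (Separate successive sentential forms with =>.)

P=>zPD=>zmD=>zmzDz=>zmzzDzz=>zmzzzDzzz=>zmzzzzDzzzz=>zmzzzzzDzzzzz=>zmzzzzzzDzzzzzz=>zmzzzzzzzDzzzzzzz=>zmzzzzzzzpzzzzzzz

P => zPD   [P -> z P D]
zPD => zmD   [P -> m]
zmD => zmzDz   [D -> z D z]
zmzDz => zmzzDzz   [D -> z D z]
zmzzDzz => zmzzzDzzz   [D -> z D z]
zmzzzDzzz => zmzzzzDzzzz   [D -> z D z]
zmzzzzDzzzz => zmzzzzzDzzzzz   [D -> z D z]
zmzzzzzDzzzzz => zmzzzzzzDzzzzzz   [D -> z D z]
zmzzzzzzDzzzzzz => zmzzzzzzzDzzzzzzz   [D -> z D z]
zmzzzzzzzDzzzzzzz => zmzzzzzzzpzzzzzzz   [D -> p]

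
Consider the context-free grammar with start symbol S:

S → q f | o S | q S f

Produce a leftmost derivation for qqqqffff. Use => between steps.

S => qSf   [S → q S f]
qSf => qqSff   [S → q S f]
qqSff => qqqSfff   [S → q S f]
qqqSfff => qqqqffff   [S → q f]

S => qSf => qqSff => qqqSfff => qqqqffff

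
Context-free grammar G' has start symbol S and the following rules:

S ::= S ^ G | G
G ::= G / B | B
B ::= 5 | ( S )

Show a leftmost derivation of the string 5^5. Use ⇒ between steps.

S ⇒ S^G   [S ::= S ^ G]
S^G ⇒ G^G   [S ::= G]
G^G ⇒ B^G   [G ::= B]
B^G ⇒ 5^G   [B ::= 5]
5^G ⇒ 5^B   [G ::= B]
5^B ⇒ 5^5   [B ::= 5]

S⇒S^G⇒G^G⇒B^G⇒5^G⇒5^B⇒5^5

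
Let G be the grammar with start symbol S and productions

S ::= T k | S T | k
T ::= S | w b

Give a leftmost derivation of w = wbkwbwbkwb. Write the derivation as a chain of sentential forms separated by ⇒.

S⇒ST⇒STT⇒TkTT⇒wbkTT⇒wbkwbT⇒wbkwbS⇒wbkwbST⇒wbkwbTkT⇒wbkwbwbkT⇒wbkwbwbkwb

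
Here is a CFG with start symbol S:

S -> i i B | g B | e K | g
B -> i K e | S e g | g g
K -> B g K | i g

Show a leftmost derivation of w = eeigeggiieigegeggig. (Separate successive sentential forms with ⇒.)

S⇒eK⇒eBgK⇒eSeggK⇒eeKeggK⇒eeigeggK⇒eeigeggBgK⇒eeigeggSeggK⇒eeigeggiiBeggK⇒eeigeggiiSegeggK⇒eeigeggiieKegeggK⇒eeigeggiieigegeggK⇒eeigeggiieigegeggig

S ⇒ eK   [S -> e K]
eK ⇒ eBgK   [K -> B g K]
eBgK ⇒ eSeggK   [B -> S e g]
eSeggK ⇒ eeKeggK   [S -> e K]
eeKeggK ⇒ eeigeggK   [K -> i g]
eeigeggK ⇒ eeigeggBgK   [K -> B g K]
eeigeggBgK ⇒ eeigeggSeggK   [B -> S e g]
eeigeggSeggK ⇒ eeigeggiiBeggK   [S -> i i B]
eeigeggiiBeggK ⇒ eeigeggiiSegeggK   [B -> S e g]
eeigeggiiSegeggK ⇒ eeigeggiieKegeggK   [S -> e K]
eeigeggiieKegeggK ⇒ eeigeggiieigegeggK   [K -> i g]
eeigeggiieigegeggK ⇒ eeigeggiieigegeggig   [K -> i g]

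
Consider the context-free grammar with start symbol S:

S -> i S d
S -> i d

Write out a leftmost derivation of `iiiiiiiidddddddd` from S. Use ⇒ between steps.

S ⇒ iSd   [S -> i S d]
iSd ⇒ iiSdd   [S -> i S d]
iiSdd ⇒ iiiSddd   [S -> i S d]
iiiSddd ⇒ iiiiSdddd   [S -> i S d]
iiiiSdddd ⇒ iiiiiSddddd   [S -> i S d]
iiiiiSddddd ⇒ iiiiiiSdddddd   [S -> i S d]
iiiiiiSdddddd ⇒ iiiiiiiSddddddd   [S -> i S d]
iiiiiiiSddddddd ⇒ iiiiiiiidddddddd   [S -> i d]

S⇒iSd⇒iiSdd⇒iiiSddd⇒iiiiSdddd⇒iiiiiSddddd⇒iiiiiiSdddddd⇒iiiiiiiSddddddd⇒iiiiiiiidddddddd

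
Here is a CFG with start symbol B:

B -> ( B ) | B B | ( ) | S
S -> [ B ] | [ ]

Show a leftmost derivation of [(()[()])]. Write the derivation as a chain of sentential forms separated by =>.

B => S => [B] => [(B)] => [(BB)] => [(()B)] => [(()S)] => [(()[B])] => [(()[()])]

B => S   [B -> S]
S => [B]   [S -> [ B ]]
[B] => [(B)]   [B -> ( B )]
[(B)] => [(BB)]   [B -> B B]
[(BB)] => [(()B)]   [B -> ( )]
[(()B)] => [(()S)]   [B -> S]
[(()S)] => [(()[B])]   [S -> [ B ]]
[(()[B])] => [(()[()])]   [B -> ( )]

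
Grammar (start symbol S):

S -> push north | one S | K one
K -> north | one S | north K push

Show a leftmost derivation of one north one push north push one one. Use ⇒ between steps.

S ⇒ K one ⇒ one S one ⇒ one K one one ⇒ one north K push one one ⇒ one north one S push one one ⇒ one north one push north push one one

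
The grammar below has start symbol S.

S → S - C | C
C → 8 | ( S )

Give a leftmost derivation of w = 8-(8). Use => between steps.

S => S-C => C-C => 8-C => 8-(S) => 8-(C) => 8-(8)

S => S-C   [S → S - C]
S-C => C-C   [S → C]
C-C => 8-C   [C → 8]
8-C => 8-(S)   [C → ( S )]
8-(S) => 8-(C)   [S → C]
8-(C) => 8-(8)   [C → 8]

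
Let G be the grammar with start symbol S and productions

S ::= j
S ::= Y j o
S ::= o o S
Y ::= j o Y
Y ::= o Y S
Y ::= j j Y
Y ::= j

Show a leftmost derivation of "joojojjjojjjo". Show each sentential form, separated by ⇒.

S ⇒ Yjo ⇒ joYjo ⇒ jooYSjo ⇒ joojoYSjo ⇒ joojojjYSjo ⇒ joojojjjoYSjo ⇒ joojojjjojSjo ⇒ joojojjjojjjo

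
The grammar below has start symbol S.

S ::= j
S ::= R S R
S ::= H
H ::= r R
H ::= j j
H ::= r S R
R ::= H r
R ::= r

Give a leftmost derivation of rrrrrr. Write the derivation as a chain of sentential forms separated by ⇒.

S ⇒ H ⇒ rR ⇒ rHr ⇒ rrRr ⇒ rrHrr ⇒ rrrRrr ⇒ rrrrrr

S ⇒ H   [S ::= H]
H ⇒ rR   [H ::= r R]
rR ⇒ rHr   [R ::= H r]
rHr ⇒ rrRr   [H ::= r R]
rrRr ⇒ rrHrr   [R ::= H r]
rrHrr ⇒ rrrRrr   [H ::= r R]
rrrRrr ⇒ rrrrrr   [R ::= r]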